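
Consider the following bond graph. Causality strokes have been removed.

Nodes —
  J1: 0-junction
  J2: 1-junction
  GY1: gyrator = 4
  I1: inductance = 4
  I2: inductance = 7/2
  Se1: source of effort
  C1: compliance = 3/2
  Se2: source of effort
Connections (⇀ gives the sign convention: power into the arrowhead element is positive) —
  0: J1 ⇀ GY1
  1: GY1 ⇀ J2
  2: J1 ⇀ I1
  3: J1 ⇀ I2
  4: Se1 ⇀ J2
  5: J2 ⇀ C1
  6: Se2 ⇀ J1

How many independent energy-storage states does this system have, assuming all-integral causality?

#4 →J2  (Se1: effort source, stroke at far end)
#6 →J1  (source Se2 imposes e)
#0 →GY1  (J1: bond 6 brought effort, rest push out)
#2 →I1  (common-e at J1 fixed by 6)
#3 →I2  (J1: bond 6 brought effort, rest push out)
#1 →GY1  (GY GY1: same side as bond 0)
#5 →J2  (J2: bond 1 brought flow, rest push out)

3  (C1, I1, I2 all integral)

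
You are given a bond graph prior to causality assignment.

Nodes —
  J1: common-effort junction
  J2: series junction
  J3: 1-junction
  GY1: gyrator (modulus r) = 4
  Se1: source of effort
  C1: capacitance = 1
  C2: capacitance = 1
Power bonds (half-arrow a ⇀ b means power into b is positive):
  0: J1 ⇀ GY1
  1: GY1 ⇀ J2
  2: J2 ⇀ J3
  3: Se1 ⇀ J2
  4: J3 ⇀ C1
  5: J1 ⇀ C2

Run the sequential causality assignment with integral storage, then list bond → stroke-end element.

#0 →GY1
#1 →GY1
#2 →J2
#3 →J2
#4 →J3
#5 →J1

β3 stroke→J2  (source Se1 imposes e)
β4 stroke→J3  (C1 integral (e out))
β2 stroke→J2  (J3 needs exactly one f-in)
β1 stroke→GY1  (J2 needs exactly one f-in)
β0 stroke→GY1  (GY1 both-in/both-out from 1)
β5 stroke→J1  (only one effort-in slot at J1)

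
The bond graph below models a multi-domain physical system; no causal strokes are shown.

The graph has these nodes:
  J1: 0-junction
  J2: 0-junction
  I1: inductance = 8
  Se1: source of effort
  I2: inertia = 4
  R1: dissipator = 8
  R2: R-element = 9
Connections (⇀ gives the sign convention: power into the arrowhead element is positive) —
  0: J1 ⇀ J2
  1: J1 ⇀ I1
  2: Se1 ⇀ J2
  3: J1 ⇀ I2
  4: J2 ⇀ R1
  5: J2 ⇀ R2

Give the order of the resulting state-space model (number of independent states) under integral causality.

2  (I1, I2 all integral)

#2 →J2  (Se1 fixes effort; stroke away)
#0 →J1  (common-e at J2 fixed by 2)
#4 →R1  (common-e at J2 fixed by 2)
#5 →R2  (J2 effort already set via bond 2)
#1 →I1  (common-e at J1 fixed by 0)
#3 →I2  (common-e at J1 fixed by 0)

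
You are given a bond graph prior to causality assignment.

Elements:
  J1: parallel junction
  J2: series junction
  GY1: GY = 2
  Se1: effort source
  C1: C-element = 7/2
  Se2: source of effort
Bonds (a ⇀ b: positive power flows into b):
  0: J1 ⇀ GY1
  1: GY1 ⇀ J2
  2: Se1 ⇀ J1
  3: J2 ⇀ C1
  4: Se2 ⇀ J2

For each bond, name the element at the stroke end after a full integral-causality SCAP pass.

bond 2 stroke→J1  (source Se1 imposes e)
bond 4 stroke→J2  (Se2: effort source, stroke at far end)
bond 0 stroke→GY1  (J1: bond 2 brought effort, rest push out)
bond 1 stroke→GY1  (GY GY1: same side as bond 0)
bond 3 stroke→J2  (J2 flow already set via bond 1)

bond 0 stroke→GY1
bond 1 stroke→GY1
bond 2 stroke→J1
bond 3 stroke→J2
bond 4 stroke→J2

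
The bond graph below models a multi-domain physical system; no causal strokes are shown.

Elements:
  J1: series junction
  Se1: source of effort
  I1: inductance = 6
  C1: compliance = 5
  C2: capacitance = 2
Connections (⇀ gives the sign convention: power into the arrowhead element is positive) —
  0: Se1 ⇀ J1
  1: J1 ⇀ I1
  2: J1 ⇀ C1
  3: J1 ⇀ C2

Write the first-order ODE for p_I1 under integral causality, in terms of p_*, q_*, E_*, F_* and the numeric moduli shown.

#0 stroke→J1  (Se1 (Se) sets effort on bond)
#1 stroke→I1  (prefer integral on I1)
#2 stroke→J1  (common-f at J1 fixed by 1)
#3 stroke→J1  (J1: bond 1 brought flow, rest push out)

dp_I1/dt = E_Se1 - q_C1/5 - q_C2/2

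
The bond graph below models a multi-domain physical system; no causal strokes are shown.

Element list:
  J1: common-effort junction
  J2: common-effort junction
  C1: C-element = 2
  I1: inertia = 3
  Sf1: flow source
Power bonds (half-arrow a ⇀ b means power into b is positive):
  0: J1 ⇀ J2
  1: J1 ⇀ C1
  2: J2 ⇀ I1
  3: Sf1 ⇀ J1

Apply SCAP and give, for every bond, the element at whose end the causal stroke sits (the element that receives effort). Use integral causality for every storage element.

bond 3 →Sf1  (Sf1: flow source, stroke at near end)
bond 1 →J1  (C1 integral (e out))
bond 0 →J2  (J1: bond 1 brought effort, rest push out)
bond 2 →I1  (J2 effort already set via bond 0)

#0 |J2
#1 |J1
#2 |I1
#3 |Sf1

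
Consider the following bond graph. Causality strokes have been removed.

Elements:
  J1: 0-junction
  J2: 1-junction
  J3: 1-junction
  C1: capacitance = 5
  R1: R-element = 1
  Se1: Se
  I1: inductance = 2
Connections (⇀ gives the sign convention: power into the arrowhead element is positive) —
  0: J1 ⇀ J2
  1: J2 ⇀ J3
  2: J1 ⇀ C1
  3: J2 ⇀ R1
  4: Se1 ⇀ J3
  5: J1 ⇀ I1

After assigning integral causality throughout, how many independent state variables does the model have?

2  (C1, I1 all integral)

#4 |J3  (Se1 (Se) sets effort on bond)
#1 |J2  (closing 1-jn rule on J3)
#2 |J1  (C1 integral (e out))
#0 |J2  (J1: bond 2 brought effort, rest push out)
#5 |I1  (J1 effort already set via bond 2)
#3 |R1  (only one flow-in slot at J2)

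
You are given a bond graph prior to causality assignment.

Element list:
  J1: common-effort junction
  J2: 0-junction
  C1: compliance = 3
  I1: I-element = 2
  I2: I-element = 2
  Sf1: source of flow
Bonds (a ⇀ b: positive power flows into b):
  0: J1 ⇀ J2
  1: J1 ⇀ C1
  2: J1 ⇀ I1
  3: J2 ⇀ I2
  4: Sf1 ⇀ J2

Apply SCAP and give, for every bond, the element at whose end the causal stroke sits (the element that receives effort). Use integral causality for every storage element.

#0 →J2
#1 →J1
#2 →I1
#3 →I2
#4 →Sf1

#4 →Sf1  (source Sf1 imposes f)
#1 →J1  (C1: C, integral causality)
#0 →J2  (J1: bond 1 brought effort, rest push out)
#2 →I1  (common-e at J1 fixed by 1)
#3 →I2  (J2 effort already set via bond 0)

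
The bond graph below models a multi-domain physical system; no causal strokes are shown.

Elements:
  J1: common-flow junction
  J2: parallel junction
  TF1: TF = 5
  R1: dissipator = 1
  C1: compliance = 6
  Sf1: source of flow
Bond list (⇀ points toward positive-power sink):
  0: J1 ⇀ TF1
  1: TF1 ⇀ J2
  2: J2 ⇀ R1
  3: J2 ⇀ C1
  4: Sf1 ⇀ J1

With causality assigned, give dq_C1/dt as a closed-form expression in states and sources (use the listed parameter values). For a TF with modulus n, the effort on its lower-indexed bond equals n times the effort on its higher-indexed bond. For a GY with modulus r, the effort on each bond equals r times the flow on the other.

dq_C1/dt = 5*F_Sf1 - q_C1/6

b4 stroke at Sf1  (Sf1: flow source, stroke at near end)
b0 stroke at J1  (J1: bond 4 brought flow, rest push out)
b1 stroke at TF1  (through TF1, causality passes straight; one stroke at TF1)
b3 stroke at J2  (prefer integral on C1)
b2 stroke at R1  (J2: bond 3 brought effort, rest push out)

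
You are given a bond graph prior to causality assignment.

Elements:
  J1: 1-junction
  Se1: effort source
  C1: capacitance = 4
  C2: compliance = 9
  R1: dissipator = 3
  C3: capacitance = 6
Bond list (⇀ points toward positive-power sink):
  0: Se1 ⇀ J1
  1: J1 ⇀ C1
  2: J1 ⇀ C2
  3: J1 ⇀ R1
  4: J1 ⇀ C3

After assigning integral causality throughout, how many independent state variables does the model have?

3  (C1, C2, C3 all integral)

bond 0 stroke at J1  (Se1 (Se) sets effort on bond)
bond 1 stroke at J1  (prefer integral on C1)
bond 2 stroke at J1  (prefer integral on C2)
bond 4 stroke at J1  (C3 integral (e out))
bond 3 stroke at R1  (J1: last free bond brings flow in)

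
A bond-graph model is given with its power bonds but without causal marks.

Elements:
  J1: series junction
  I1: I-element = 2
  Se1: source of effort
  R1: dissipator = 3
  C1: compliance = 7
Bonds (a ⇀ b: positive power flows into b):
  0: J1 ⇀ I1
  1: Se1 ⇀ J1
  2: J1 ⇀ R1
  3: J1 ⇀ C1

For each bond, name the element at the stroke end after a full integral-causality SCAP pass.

b1 →J1  (Se1: effort source, stroke at far end)
b0 →I1  (I1 integral (f out))
b2 →J1  (1-jn J1 has f-setter on 0)
b3 →J1  (1-jn J1 has f-setter on 0)

bond 0 stroke→I1
bond 1 stroke→J1
bond 2 stroke→J1
bond 3 stroke→J1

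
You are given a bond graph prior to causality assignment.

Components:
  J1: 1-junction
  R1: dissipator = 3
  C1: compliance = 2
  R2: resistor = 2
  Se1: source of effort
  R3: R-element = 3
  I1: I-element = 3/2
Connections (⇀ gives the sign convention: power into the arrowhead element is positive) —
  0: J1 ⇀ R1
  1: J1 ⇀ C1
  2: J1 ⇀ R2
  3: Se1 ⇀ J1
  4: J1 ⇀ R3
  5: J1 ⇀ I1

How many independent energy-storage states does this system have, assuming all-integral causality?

#3 stroke at J1  (Se1 fixes effort; stroke away)
#1 stroke at J1  (prefer integral on C1)
#5 stroke at I1  (prefer integral on I1)
#0 stroke at J1  (J1 flow already set via bond 5)
#2 stroke at J1  (J1: bond 5 brought flow, rest push out)
#4 stroke at J1  (common-f at J1 fixed by 5)

2  (C1, I1 all integral)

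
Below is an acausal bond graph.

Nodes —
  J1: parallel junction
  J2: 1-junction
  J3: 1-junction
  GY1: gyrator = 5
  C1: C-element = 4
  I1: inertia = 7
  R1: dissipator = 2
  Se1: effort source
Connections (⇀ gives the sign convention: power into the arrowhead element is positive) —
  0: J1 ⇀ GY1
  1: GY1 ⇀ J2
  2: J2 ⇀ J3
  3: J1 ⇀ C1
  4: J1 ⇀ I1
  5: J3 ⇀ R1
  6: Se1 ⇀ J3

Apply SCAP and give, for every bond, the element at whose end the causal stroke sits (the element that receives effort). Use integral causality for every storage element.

#6 stroke at J3  (source Se1 imposes e)
#3 stroke at J1  (C1 outputs effort q/C1)
#0 stroke at GY1  (J1: bond 3 brought effort, rest push out)
#4 stroke at I1  (0-jn J1 has e-setter on 3)
#1 stroke at GY1  (through GY1, causality inverts; strokes same side of GY1)
#2 stroke at J2  (J2 flow already set via bond 1)
#5 stroke at J3  (common-f at J3 fixed by 2)

bond 0 stroke→GY1
bond 1 stroke→GY1
bond 2 stroke→J2
bond 3 stroke→J1
bond 4 stroke→I1
bond 5 stroke→J3
bond 6 stroke→J3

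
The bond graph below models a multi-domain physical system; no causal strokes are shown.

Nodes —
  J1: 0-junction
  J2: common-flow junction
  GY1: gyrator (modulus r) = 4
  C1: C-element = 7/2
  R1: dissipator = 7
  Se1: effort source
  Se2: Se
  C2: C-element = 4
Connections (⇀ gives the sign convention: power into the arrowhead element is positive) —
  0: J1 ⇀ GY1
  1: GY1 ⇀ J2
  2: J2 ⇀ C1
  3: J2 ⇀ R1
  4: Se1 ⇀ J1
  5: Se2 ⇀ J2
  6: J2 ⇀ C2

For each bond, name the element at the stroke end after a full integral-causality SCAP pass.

#4 stroke→J1  (Se1 fixes effort; stroke away)
#5 stroke→J2  (source Se2 imposes e)
#0 stroke→GY1  (J1 effort already set via bond 4)
#1 stroke→GY1  (GY GY1: same side as bond 0)
#2 stroke→J2  (J2 flow already set via bond 1)
#3 stroke→J2  (1-jn J2 has f-setter on 1)
#6 stroke→J2  (J2: bond 1 brought flow, rest push out)

b0 |GY1
b1 |GY1
b2 |J2
b3 |J2
b4 |J1
b5 |J2
b6 |J2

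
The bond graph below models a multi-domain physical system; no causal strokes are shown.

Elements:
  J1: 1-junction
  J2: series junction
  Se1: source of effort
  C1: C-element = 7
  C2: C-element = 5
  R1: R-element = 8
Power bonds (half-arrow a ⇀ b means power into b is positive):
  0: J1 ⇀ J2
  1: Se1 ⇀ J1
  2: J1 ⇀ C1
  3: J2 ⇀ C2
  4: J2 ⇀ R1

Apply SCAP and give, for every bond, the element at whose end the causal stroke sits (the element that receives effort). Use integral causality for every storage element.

#0 stroke at J2
#1 stroke at J1
#2 stroke at J1
#3 stroke at J2
#4 stroke at R1

β1 stroke at J1  (Se1 (Se) sets effort on bond)
β2 stroke at J1  (C1: C, integral causality)
β0 stroke at J2  (J1: last free bond brings flow in)
β3 stroke at J2  (C2: C, integral causality)
β4 stroke at R1  (J2: last free bond brings flow in)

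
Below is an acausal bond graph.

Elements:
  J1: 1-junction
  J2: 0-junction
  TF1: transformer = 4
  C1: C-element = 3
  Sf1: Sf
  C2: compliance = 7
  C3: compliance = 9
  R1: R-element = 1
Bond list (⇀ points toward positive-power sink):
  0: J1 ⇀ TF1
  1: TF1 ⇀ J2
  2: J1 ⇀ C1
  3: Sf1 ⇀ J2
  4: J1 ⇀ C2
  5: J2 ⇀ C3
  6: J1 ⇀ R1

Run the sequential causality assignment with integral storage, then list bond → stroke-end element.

b3 stroke→Sf1  (Sf1 (Sf) sets flow on bond)
b2 stroke→J1  (C1: C, integral causality)
b4 stroke→J1  (C2: C, integral causality)
b5 stroke→J2  (C3 integral (e out))
b1 stroke→TF1  (J2 effort already set via bond 5)
b0 stroke→J1  (TF1 one-in-one-out from 1)
b6 stroke→R1  (only one flow-in slot at J1)

bond 0 stroke→J1
bond 1 stroke→TF1
bond 2 stroke→J1
bond 3 stroke→Sf1
bond 4 stroke→J1
bond 5 stroke→J2
bond 6 stroke→R1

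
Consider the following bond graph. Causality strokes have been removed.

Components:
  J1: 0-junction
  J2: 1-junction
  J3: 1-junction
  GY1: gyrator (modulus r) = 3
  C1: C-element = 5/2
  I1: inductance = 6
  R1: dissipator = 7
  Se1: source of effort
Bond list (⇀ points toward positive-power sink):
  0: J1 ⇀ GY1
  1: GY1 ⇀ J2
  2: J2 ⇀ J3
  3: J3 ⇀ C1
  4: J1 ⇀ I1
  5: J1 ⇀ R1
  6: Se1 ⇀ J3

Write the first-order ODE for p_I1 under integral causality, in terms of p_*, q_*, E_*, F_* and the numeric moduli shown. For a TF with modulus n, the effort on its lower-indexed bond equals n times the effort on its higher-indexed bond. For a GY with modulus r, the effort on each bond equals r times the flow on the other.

#6 stroke at J3  (source Se1 imposes e)
#3 stroke at J3  (prefer integral on C1)
#2 stroke at J2  (J3 needs exactly one f-in)
#1 stroke at GY1  (only one flow-in slot at J2)
#0 stroke at GY1  (through GY1, causality inverts; strokes same side of GY1)
#4 stroke at I1  (I1 outputs flow p/I1)
#5 stroke at J1  (only one effort-in slot at J1)

dp_I1/dt = 7*E_Se1/3 - 7*p_I1/6 - 14*q_C1/15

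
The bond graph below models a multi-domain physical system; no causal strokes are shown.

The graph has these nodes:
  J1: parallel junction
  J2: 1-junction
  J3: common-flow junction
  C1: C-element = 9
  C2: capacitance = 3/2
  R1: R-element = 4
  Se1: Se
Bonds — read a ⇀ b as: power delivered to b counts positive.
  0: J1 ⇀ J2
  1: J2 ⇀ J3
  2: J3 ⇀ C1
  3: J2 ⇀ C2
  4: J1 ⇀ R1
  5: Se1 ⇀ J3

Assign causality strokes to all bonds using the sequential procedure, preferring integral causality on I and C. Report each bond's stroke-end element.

b0 →J1
b1 →J2
b2 →J3
b3 →J2
b4 →R1
b5 →J3

β5 stroke at J3  (source Se1 imposes e)
β2 stroke at J3  (prefer integral on C1)
β1 stroke at J2  (J3 needs exactly one f-in)
β3 stroke at J2  (C2 outputs effort q/C2)
β0 stroke at J1  (J2: last free bond brings flow in)
β4 stroke at R1  (common-e at J1 fixed by 0)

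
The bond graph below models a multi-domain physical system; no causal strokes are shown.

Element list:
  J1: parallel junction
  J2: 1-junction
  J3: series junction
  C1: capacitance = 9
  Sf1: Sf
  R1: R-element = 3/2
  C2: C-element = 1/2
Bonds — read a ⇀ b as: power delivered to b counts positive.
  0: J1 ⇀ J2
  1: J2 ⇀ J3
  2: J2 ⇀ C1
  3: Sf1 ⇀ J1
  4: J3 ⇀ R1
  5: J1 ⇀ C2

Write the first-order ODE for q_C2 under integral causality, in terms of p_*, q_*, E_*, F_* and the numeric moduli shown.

dq_C2/dt = F_Sf1 + 2*q_C1/27 - 4*q_C2/3

b3 →Sf1  (Sf1 (Sf) sets flow on bond)
b2 →J2  (prefer integral on C1)
b5 →J1  (C2 integral (e out))
b0 →J2  (common-e at J1 fixed by 5)
b1 →J3  (only one flow-in slot at J2)
b4 →R1  (closing 1-jn rule on J3)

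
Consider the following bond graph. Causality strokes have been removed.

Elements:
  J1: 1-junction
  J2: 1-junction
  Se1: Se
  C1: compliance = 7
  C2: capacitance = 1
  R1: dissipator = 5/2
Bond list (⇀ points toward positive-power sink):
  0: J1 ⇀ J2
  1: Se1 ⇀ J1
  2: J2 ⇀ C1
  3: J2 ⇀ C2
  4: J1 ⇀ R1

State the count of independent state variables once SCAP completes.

2  (C1, C2 all integral)

bond 1 →J1  (Se1 fixes effort; stroke away)
bond 2 →J2  (C1: C, integral causality)
bond 3 →J2  (C2 outputs effort q/C2)
bond 0 →J1  (J2 needs exactly one f-in)
bond 4 →R1  (only one flow-in slot at J1)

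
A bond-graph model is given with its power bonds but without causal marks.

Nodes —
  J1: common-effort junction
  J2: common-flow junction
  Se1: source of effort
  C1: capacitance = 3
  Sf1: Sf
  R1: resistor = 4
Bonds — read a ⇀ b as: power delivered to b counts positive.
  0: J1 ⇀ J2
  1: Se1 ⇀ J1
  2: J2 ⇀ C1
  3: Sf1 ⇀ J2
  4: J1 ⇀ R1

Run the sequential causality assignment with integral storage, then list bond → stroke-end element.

β0 stroke→J2
β1 stroke→J1
β2 stroke→J2
β3 stroke→Sf1
β4 stroke→R1

β1 →J1  (Se1 (Se) sets effort on bond)
β3 →Sf1  (source Sf1 imposes f)
β0 →J2  (0-jn J1 has e-setter on 1)
β4 →R1  (J1: bond 1 brought effort, rest push out)
β2 →J2  (J2: bond 3 brought flow, rest push out)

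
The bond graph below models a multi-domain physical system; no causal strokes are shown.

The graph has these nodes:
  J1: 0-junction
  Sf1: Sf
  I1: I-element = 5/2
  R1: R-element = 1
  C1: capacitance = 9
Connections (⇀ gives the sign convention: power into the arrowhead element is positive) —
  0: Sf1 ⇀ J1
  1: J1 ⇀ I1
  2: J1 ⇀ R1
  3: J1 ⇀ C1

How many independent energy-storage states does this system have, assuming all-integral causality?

2  (C1, I1 all integral)

β0 |Sf1  (source Sf1 imposes f)
β1 |I1  (I1: I, integral causality)
β3 |J1  (prefer integral on C1)
β2 |R1  (0-jn J1 has e-setter on 3)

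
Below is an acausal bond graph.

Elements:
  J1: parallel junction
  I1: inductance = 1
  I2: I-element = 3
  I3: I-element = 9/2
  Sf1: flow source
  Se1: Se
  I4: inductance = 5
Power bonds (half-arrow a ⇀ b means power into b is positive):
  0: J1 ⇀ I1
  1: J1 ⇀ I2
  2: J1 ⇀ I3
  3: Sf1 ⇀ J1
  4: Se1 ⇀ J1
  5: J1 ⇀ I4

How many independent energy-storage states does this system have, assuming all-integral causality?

4  (I1, I2, I3, I4 all integral)

β3 stroke at Sf1  (Sf1 (Sf) sets flow on bond)
β4 stroke at J1  (Se1 fixes effort; stroke away)
β0 stroke at I1  (J1 effort already set via bond 4)
β1 stroke at I2  (J1 effort already set via bond 4)
β2 stroke at I3  (0-jn J1 has e-setter on 4)
β5 stroke at I4  (common-e at J1 fixed by 4)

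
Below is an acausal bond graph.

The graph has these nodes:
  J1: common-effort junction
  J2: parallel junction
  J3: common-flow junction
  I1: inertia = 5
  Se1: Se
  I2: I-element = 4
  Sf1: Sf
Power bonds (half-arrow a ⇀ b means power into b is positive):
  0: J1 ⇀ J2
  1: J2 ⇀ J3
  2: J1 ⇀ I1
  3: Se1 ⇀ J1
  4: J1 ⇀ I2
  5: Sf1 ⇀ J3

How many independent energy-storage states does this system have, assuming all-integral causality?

#3 stroke at J1  (source Se1 imposes e)
#5 stroke at Sf1  (Sf1 (Sf) sets flow on bond)
#0 stroke at J2  (J1 effort already set via bond 3)
#2 stroke at I1  (0-jn J1 has e-setter on 3)
#4 stroke at I2  (0-jn J1 has e-setter on 3)
#1 stroke at J3  (common-e at J2 fixed by 0)

2  (I1, I2 all integral)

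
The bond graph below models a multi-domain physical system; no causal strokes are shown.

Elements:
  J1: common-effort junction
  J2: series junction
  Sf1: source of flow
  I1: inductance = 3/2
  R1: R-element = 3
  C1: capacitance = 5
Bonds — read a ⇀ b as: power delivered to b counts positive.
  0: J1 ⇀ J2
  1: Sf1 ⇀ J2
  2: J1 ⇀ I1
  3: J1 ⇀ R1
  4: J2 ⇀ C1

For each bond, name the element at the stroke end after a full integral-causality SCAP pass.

β0 →J2
β1 →Sf1
β2 →I1
β3 →J1
β4 →J2

#1 →Sf1  (Sf1: flow source, stroke at near end)
#0 →J2  (1-jn J2 has f-setter on 1)
#4 →J2  (J2: bond 1 brought flow, rest push out)
#2 →I1  (I1: I, integral causality)
#3 →J1  (J1 needs exactly one e-in)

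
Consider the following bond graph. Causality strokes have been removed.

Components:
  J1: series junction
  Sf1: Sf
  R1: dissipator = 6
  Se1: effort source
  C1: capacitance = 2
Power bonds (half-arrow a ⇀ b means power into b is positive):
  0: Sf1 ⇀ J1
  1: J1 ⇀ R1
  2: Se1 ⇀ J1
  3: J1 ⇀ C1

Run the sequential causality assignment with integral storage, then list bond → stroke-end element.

#0 |Sf1
#1 |J1
#2 |J1
#3 |J1

b0 |Sf1  (source Sf1 imposes f)
b2 |J1  (Se1 (Se) sets effort on bond)
b1 |J1  (common-f at J1 fixed by 0)
b3 |J1  (common-f at J1 fixed by 0)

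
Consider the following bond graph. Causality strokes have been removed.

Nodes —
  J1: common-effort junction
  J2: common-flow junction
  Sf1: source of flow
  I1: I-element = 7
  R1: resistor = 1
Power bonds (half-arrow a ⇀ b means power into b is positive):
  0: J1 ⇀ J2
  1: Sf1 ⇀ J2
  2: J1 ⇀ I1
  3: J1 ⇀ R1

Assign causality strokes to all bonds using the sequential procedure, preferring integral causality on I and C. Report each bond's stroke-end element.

b1 stroke→Sf1  (Sf1 fixes flow; stroke at Sf1)
b0 stroke→J2  (1-jn J2 has f-setter on 1)
b2 stroke→I1  (prefer integral on I1)
b3 stroke→J1  (J1: last free bond brings effort in)

b0 stroke→J2
b1 stroke→Sf1
b2 stroke→I1
b3 stroke→J1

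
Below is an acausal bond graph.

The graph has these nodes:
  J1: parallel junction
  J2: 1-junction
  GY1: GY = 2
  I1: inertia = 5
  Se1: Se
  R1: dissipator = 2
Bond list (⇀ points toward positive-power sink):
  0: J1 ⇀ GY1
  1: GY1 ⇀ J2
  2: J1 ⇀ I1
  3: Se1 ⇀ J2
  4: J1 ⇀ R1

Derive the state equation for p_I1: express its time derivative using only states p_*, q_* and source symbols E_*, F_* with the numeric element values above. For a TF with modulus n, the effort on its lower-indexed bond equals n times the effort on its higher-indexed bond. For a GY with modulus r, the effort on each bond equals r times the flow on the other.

dp_I1/dt = E_Se1 - 2*p_I1/5

β3 |J2  (source Se1 imposes e)
β1 |GY1  (J2 needs exactly one f-in)
β0 |GY1  (GY GY1: same side as bond 1)
β2 |I1  (I1 integral (f out))
β4 |J1  (J1 needs exactly one e-in)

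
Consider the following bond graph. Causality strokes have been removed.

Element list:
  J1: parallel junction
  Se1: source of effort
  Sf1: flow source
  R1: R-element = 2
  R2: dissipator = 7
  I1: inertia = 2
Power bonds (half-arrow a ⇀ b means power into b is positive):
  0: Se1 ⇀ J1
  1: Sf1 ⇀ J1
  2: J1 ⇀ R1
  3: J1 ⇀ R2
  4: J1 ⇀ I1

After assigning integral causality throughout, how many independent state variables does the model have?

β0 |J1  (Se1 fixes effort; stroke away)
β1 |Sf1  (source Sf1 imposes f)
β2 |R1  (common-e at J1 fixed by 0)
β3 |R2  (J1 effort already set via bond 0)
β4 |I1  (J1: bond 0 brought effort, rest push out)

1  (I1 all integral)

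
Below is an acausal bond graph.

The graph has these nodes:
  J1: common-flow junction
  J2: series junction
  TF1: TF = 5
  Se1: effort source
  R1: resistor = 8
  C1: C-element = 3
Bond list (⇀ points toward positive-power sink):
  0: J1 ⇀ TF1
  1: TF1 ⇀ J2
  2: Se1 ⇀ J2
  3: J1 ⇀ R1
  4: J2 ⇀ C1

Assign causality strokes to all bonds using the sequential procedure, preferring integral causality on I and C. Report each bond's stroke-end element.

β0 stroke at J1
β1 stroke at TF1
β2 stroke at J2
β3 stroke at R1
β4 stroke at J2

β2 →J2  (Se1 fixes effort; stroke away)
β4 →J2  (C1: C, integral causality)
β1 →TF1  (J2: last free bond brings flow in)
β0 →J1  (TF1 one-in-one-out from 1)
β3 →R1  (only one flow-in slot at J1)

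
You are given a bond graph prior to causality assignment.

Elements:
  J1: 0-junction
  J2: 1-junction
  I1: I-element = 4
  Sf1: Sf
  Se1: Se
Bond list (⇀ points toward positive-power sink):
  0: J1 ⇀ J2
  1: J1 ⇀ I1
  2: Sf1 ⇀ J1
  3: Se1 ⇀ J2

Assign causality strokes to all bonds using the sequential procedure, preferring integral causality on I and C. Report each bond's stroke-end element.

#0 →J1
#1 →I1
#2 →Sf1
#3 →J2

bond 2 stroke at Sf1  (source Sf1 imposes f)
bond 3 stroke at J2  (Se1 (Se) sets effort on bond)
bond 0 stroke at J1  (J2 needs exactly one f-in)
bond 1 stroke at I1  (0-jn J1 has e-setter on 0)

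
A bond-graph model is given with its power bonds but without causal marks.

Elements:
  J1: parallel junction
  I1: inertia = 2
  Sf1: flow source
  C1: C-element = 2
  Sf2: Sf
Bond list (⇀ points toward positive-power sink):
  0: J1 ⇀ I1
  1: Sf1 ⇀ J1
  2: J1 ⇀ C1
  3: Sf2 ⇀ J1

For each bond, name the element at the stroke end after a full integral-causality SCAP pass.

bond 0 →I1
bond 1 →Sf1
bond 2 →J1
bond 3 →Sf2

b1 |Sf1  (Sf1 fixes flow; stroke at Sf1)
b3 |Sf2  (source Sf2 imposes f)
b0 |I1  (I1 integral (f out))
b2 |J1  (J1 needs exactly one e-in)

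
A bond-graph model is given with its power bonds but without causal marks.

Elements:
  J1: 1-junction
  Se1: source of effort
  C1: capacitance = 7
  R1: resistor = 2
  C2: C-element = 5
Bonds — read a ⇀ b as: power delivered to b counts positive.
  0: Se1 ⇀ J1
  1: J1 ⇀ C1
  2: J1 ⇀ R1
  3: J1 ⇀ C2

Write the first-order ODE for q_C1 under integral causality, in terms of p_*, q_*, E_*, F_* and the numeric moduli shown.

#0 |J1  (source Se1 imposes e)
#1 |J1  (C1 outputs effort q/C1)
#3 |J1  (C2 integral (e out))
#2 |R1  (J1: last free bond brings flow in)

dq_C1/dt = E_Se1/2 - q_C1/14 - q_C2/10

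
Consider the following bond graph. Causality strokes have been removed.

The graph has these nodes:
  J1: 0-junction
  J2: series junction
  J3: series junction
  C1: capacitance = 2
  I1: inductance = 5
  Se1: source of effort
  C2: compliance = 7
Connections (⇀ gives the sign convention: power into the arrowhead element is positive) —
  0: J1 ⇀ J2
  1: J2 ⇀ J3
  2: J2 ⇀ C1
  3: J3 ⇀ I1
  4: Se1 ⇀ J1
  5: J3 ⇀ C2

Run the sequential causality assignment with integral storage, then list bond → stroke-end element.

bond 0 stroke→J2
bond 1 stroke→J3
bond 2 stroke→J2
bond 3 stroke→I1
bond 4 stroke→J1
bond 5 stroke→J3

b4 |J1  (Se1: effort source, stroke at far end)
b0 |J2  (J1: bond 4 brought effort, rest push out)
b2 |J2  (prefer integral on C1)
b1 |J3  (only one flow-in slot at J2)
b3 |I1  (I1 outputs flow p/I1)
b5 |J3  (common-f at J3 fixed by 3)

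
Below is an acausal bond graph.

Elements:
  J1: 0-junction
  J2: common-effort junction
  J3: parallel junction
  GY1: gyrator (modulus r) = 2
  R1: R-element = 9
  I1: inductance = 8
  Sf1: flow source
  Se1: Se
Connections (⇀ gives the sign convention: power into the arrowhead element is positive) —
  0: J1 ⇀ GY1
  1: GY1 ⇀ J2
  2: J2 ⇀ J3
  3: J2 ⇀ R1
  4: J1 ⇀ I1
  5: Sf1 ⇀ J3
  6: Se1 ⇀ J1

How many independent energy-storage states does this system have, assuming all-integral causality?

bond 5 stroke at Sf1  (Sf1: flow source, stroke at near end)
bond 6 stroke at J1  (source Se1 imposes e)
bond 0 stroke at GY1  (common-e at J1 fixed by 6)
bond 4 stroke at I1  (J1 effort already set via bond 6)
bond 2 stroke at J3  (J3: last free bond brings effort in)
bond 1 stroke at GY1  (GY GY1: same side as bond 0)
bond 3 stroke at J2  (J2 needs exactly one e-in)

1  (I1 all integral)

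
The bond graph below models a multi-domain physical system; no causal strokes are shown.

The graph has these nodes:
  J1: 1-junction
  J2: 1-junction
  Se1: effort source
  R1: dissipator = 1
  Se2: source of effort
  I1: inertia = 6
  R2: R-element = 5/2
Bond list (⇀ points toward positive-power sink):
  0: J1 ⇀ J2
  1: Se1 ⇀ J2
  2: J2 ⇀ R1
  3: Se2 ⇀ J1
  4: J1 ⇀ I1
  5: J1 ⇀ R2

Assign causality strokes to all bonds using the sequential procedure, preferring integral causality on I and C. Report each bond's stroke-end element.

bond 0 stroke→J1
bond 1 stroke→J2
bond 2 stroke→J2
bond 3 stroke→J1
bond 4 stroke→I1
bond 5 stroke→J1

b1 stroke at J2  (source Se1 imposes e)
b3 stroke at J1  (Se2 (Se) sets effort on bond)
b4 stroke at I1  (I1: I, integral causality)
b0 stroke at J1  (common-f at J1 fixed by 4)
b5 stroke at J1  (J1: bond 4 brought flow, rest push out)
b2 stroke at J2  (common-f at J2 fixed by 0)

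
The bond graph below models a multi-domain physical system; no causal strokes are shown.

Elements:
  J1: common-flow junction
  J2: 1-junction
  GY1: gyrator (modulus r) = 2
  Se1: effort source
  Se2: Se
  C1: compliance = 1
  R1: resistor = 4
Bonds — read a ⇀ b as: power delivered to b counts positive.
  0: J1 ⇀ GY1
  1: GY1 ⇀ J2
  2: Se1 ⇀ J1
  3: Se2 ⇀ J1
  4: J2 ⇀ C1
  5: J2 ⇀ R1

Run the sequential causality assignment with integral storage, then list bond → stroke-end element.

β2 |J1  (Se1: effort source, stroke at far end)
β3 |J1  (Se2 (Se) sets effort on bond)
β0 |GY1  (J1: last free bond brings flow in)
β1 |GY1  (through GY1, causality inverts; strokes same side of GY1)
β4 |J2  (J2 flow already set via bond 1)
β5 |J2  (1-jn J2 has f-setter on 1)

bond 0 |GY1
bond 1 |GY1
bond 2 |J1
bond 3 |J1
bond 4 |J2
bond 5 |J2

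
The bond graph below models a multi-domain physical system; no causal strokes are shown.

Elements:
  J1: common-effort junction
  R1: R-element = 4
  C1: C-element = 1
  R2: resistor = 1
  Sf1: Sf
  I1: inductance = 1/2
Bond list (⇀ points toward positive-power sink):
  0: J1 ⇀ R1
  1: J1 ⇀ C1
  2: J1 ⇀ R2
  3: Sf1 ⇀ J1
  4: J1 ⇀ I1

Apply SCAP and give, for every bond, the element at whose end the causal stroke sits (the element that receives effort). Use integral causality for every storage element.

bond 0 →R1
bond 1 →J1
bond 2 →R2
bond 3 →Sf1
bond 4 →I1

b3 stroke at Sf1  (Sf1 (Sf) sets flow on bond)
b1 stroke at J1  (C1 outputs effort q/C1)
b0 stroke at R1  (0-jn J1 has e-setter on 1)
b2 stroke at R2  (common-e at J1 fixed by 1)
b4 stroke at I1  (0-jn J1 has e-setter on 1)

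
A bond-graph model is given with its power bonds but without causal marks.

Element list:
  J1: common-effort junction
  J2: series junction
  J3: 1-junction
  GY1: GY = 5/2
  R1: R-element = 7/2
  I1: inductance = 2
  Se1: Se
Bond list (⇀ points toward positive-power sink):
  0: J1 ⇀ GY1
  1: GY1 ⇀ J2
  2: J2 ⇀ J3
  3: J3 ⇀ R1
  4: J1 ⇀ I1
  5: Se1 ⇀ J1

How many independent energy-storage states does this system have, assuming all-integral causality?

#5 stroke→J1  (Se1 (Se) sets effort on bond)
#0 stroke→GY1  (J1 effort already set via bond 5)
#4 stroke→I1  (J1 effort already set via bond 5)
#1 stroke→GY1  (through GY1, causality inverts; strokes same side of GY1)
#2 stroke→J2  (J2 flow already set via bond 1)
#3 stroke→J3  (J3 flow already set via bond 2)

1  (I1 all integral)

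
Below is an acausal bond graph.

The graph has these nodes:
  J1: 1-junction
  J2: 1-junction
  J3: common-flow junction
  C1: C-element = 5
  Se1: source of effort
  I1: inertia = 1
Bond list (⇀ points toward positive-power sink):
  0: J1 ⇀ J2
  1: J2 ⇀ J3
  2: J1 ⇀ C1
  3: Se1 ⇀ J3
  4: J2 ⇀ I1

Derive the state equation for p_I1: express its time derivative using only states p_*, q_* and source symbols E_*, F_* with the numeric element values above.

dp_I1/dt = E_Se1 - q_C1/5

bond 3 |J3  (Se1 (Se) sets effort on bond)
bond 1 |J2  (J3 needs exactly one f-in)
bond 2 |J1  (C1 outputs effort q/C1)
bond 0 |J2  (J1: last free bond brings flow in)
bond 4 |I1  (J2: last free bond brings flow in)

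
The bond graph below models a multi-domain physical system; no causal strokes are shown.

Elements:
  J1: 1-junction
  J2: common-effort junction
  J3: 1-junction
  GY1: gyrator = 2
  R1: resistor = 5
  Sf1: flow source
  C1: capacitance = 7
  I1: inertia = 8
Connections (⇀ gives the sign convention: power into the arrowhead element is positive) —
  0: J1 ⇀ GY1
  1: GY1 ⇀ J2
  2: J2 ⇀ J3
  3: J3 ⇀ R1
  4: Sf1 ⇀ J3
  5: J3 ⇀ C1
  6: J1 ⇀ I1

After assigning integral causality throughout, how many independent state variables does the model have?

β4 stroke at Sf1  (Sf1 (Sf) sets flow on bond)
β2 stroke at J3  (common-f at J3 fixed by 4)
β3 stroke at J3  (1-jn J3 has f-setter on 4)
β5 stroke at J3  (1-jn J3 has f-setter on 4)
β1 stroke at J2  (only one effort-in slot at J2)
β0 stroke at J1  (GY1: gyrator matches bond 1)
β6 stroke at I1  (only one flow-in slot at J1)

2  (C1, I1 all integral)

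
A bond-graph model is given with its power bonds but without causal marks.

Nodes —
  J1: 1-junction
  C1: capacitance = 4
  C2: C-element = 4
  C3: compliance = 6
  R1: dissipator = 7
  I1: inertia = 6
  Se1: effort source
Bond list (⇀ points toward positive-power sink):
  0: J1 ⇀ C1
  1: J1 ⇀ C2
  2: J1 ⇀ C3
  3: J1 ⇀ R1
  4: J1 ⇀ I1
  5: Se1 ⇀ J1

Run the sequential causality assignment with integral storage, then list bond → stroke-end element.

b5 stroke at J1  (Se1 fixes effort; stroke away)
b0 stroke at J1  (prefer integral on C1)
b1 stroke at J1  (C2 integral (e out))
b2 stroke at J1  (C3 outputs effort q/C3)
b4 stroke at I1  (I1: I, integral causality)
b3 stroke at J1  (J1 flow already set via bond 4)

#0 stroke at J1
#1 stroke at J1
#2 stroke at J1
#3 stroke at J1
#4 stroke at I1
#5 stroke at J1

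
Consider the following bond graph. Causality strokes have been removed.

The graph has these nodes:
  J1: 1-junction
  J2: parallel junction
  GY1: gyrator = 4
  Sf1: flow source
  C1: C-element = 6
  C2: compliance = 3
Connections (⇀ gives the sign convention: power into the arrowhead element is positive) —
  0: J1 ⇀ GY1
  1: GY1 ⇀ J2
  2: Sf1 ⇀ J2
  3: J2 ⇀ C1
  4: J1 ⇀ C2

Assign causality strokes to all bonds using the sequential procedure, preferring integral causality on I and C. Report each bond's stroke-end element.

bond 2 stroke→Sf1  (Sf1 (Sf) sets flow on bond)
bond 3 stroke→J2  (C1 outputs effort q/C1)
bond 1 stroke→GY1  (common-e at J2 fixed by 3)
bond 0 stroke→GY1  (through GY1, causality inverts; strokes same side of GY1)
bond 4 stroke→J1  (J1 flow already set via bond 0)

β0 stroke→GY1
β1 stroke→GY1
β2 stroke→Sf1
β3 stroke→J2
β4 stroke→J1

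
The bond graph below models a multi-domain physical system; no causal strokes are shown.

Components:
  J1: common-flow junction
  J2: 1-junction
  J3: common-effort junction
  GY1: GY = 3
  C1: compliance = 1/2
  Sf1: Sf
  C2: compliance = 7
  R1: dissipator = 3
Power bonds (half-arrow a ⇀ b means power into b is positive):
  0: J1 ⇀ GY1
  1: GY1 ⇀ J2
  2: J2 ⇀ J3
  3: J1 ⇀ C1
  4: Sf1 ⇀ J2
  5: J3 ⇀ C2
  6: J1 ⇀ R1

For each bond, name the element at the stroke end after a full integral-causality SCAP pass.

bond 4 →Sf1  (Sf1: flow source, stroke at near end)
bond 1 →J2  (J2 flow already set via bond 4)
bond 2 →J2  (common-f at J2 fixed by 4)
bond 5 →J3  (J3: last free bond brings effort in)
bond 0 →J1  (GY GY1: same side as bond 1)
bond 3 →J1  (C1 outputs effort q/C1)
bond 6 →R1  (J1 needs exactly one f-in)

#0 stroke→J1
#1 stroke→J2
#2 stroke→J2
#3 stroke→J1
#4 stroke→Sf1
#5 stroke→J3
#6 stroke→R1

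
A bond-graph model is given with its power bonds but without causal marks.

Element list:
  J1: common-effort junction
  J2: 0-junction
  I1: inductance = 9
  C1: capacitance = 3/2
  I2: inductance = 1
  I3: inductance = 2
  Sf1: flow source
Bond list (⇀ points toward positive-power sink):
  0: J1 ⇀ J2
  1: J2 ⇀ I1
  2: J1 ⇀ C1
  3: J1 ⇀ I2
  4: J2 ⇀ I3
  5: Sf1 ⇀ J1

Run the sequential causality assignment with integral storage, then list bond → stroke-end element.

bond 5 stroke→Sf1  (Sf1 (Sf) sets flow on bond)
bond 1 stroke→I1  (I1 integral (f out))
bond 2 stroke→J1  (C1: C, integral causality)
bond 0 stroke→J2  (J1: bond 2 brought effort, rest push out)
bond 3 stroke→I2  (common-e at J1 fixed by 2)
bond 4 stroke→I3  (J2: bond 0 brought effort, rest push out)

#0 →J2
#1 →I1
#2 →J1
#3 →I2
#4 →I3
#5 →Sf1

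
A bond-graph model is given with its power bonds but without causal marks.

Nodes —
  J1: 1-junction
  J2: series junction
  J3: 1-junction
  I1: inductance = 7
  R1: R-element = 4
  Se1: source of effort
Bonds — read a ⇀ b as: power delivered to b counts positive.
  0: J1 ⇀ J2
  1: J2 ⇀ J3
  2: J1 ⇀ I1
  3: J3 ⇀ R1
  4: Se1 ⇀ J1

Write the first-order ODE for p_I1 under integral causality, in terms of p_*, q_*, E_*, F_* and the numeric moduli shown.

bond 4 →J1  (Se1 (Se) sets effort on bond)
bond 2 →I1  (I1: I, integral causality)
bond 0 →J1  (J1: bond 2 brought flow, rest push out)
bond 1 →J2  (J2: bond 0 brought flow, rest push out)
bond 3 →J3  (J3 flow already set via bond 1)

dp_I1/dt = E_Se1 - 4*p_I1/7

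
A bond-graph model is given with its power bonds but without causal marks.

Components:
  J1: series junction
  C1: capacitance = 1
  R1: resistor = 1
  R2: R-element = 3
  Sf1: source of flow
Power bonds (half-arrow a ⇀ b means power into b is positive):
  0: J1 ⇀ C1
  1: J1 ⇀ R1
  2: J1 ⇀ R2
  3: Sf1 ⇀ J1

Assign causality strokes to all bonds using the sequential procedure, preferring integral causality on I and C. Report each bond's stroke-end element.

b3 stroke at Sf1  (source Sf1 imposes f)
b0 stroke at J1  (J1: bond 3 brought flow, rest push out)
b1 stroke at J1  (J1 flow already set via bond 3)
b2 stroke at J1  (common-f at J1 fixed by 3)

#0 stroke at J1
#1 stroke at J1
#2 stroke at J1
#3 stroke at Sf1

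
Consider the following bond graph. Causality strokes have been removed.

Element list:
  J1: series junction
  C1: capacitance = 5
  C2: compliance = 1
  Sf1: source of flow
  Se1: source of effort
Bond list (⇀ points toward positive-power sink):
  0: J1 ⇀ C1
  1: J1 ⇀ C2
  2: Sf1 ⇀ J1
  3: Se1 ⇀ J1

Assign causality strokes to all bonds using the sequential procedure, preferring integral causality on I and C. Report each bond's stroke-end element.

bond 2 stroke→Sf1  (Sf1 fixes flow; stroke at Sf1)
bond 3 stroke→J1  (source Se1 imposes e)
bond 0 stroke→J1  (J1: bond 2 brought flow, rest push out)
bond 1 stroke→J1  (1-jn J1 has f-setter on 2)

b0 stroke→J1
b1 stroke→J1
b2 stroke→Sf1
b3 stroke→J1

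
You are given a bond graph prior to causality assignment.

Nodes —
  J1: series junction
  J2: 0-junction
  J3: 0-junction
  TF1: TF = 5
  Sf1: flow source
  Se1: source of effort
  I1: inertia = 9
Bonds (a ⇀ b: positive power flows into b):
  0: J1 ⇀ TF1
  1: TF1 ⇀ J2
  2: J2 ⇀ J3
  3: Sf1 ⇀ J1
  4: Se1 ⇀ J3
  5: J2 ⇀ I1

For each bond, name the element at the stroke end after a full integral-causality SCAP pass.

bond 0 stroke at J1
bond 1 stroke at TF1
bond 2 stroke at J2
bond 3 stroke at Sf1
bond 4 stroke at J3
bond 5 stroke at I1

β3 |Sf1  (Sf1 (Sf) sets flow on bond)
β4 |J3  (Se1 (Se) sets effort on bond)
β0 |J1  (common-f at J1 fixed by 3)
β2 |J2  (J3 effort already set via bond 4)
β1 |TF1  (TF TF1: opposite of bond 0)
β5 |I1  (common-e at J2 fixed by 2)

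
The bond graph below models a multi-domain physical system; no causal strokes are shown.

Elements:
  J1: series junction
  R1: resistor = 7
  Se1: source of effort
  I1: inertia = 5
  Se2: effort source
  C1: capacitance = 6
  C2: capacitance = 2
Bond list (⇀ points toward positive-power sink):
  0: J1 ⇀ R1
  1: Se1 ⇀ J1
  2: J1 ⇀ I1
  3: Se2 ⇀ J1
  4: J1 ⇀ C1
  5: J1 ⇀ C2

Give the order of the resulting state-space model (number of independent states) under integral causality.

#1 |J1  (Se1: effort source, stroke at far end)
#3 |J1  (source Se2 imposes e)
#2 |I1  (I1 outputs flow p/I1)
#0 |J1  (common-f at J1 fixed by 2)
#4 |J1  (J1: bond 2 brought flow, rest push out)
#5 |J1  (J1: bond 2 brought flow, rest push out)

3  (C1, C2, I1 all integral)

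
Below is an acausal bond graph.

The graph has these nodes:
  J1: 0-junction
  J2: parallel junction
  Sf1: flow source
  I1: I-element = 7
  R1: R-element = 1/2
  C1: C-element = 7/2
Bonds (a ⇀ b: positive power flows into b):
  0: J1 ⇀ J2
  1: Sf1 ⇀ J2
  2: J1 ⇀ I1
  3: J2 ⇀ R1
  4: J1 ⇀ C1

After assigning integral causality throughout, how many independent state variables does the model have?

2  (C1, I1 all integral)

b1 stroke→Sf1  (source Sf1 imposes f)
b2 stroke→I1  (I1 integral (f out))
b4 stroke→J1  (C1 integral (e out))
b0 stroke→J2  (0-jn J1 has e-setter on 4)
b3 stroke→R1  (J2: bond 0 brought effort, rest push out)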